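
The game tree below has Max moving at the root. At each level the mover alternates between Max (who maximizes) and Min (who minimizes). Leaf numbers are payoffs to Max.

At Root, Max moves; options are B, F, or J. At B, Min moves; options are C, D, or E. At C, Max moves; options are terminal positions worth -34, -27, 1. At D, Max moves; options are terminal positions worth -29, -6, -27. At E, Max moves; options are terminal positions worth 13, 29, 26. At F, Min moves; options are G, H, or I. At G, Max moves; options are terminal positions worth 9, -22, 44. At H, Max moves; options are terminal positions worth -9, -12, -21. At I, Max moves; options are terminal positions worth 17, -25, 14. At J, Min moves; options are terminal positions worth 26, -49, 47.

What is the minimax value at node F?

G: max(9, -22, 44) = 44
H: max(-9, -12, -21) = -9
I: max(17, -25, 14) = 17
F: min(44, -9, 17) = -9

-9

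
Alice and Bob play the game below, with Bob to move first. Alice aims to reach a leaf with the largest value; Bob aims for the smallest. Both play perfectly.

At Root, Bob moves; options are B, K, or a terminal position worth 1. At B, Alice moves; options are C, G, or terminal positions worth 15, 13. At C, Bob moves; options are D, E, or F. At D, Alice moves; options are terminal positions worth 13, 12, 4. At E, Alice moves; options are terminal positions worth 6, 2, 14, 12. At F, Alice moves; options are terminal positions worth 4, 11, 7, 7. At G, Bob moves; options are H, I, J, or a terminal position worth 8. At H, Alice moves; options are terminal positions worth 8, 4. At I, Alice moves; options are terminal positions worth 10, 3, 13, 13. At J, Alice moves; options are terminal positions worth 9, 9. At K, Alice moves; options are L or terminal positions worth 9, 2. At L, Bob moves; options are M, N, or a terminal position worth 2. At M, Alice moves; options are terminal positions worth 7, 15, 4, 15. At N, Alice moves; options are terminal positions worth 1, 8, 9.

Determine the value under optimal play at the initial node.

1

D (Alice): max(13, 12, 4) = 13
E (Alice): max(6, 2, 14, 12) = 14
F (Alice): max(4, 11, 7, 7) = 11
C (Bob): min(13, 14, 11) = 11
H (Alice): max(8, 4) = 8
I (Alice): max(10, 3, 13, 13) = 13
J (Alice): max(9, 9) = 9
G (Bob): min(8, 13, 9, 8) = 8
B (Alice): max(11, 8, 15, 13) = 15
M (Alice): max(7, 15, 4, 15) = 15
N (Alice): max(1, 8, 9) = 9
L (Bob): min(15, 9, 2) = 2
K (Alice): max(2, 9, 2) = 9
Root (Bob): min(15, 9, 1) = 1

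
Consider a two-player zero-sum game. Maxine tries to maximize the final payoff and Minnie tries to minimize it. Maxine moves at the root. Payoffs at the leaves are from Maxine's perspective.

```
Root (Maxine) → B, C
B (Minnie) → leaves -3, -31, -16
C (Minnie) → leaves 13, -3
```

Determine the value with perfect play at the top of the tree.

B (Minnie): min(-3, -31, -16) = -31
C (Minnie): min(13, -3) = -3
Root (Maxine): max(-31, -3) = -3

-3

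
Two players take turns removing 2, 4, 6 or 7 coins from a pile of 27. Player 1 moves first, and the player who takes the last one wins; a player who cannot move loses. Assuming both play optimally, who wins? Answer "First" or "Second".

Second

Compute winning (W) and losing (L) positions by backward induction:
i:   0  1  2  3  4  5  6  7  8  9 10 11 12 13 14 15 16 17 18 19 20 21 22 23 24 25 26 27
     L  L  W  W  W  W  W  W  W  L  L  W  W  W  W  W  W  W  L  L  W  W  W  W  W  W  W  L
Position 27 is L, so the second player wins.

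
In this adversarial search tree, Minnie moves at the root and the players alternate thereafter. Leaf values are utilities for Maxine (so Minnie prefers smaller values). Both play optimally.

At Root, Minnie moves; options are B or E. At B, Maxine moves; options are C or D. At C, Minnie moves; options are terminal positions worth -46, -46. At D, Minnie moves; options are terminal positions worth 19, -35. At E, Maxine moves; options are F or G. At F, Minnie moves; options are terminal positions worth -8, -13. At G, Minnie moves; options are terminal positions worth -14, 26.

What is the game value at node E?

F: min(-8, -13) = -13
G: min(-14, 26) = -14
E: max(-13, -14) = -13

-13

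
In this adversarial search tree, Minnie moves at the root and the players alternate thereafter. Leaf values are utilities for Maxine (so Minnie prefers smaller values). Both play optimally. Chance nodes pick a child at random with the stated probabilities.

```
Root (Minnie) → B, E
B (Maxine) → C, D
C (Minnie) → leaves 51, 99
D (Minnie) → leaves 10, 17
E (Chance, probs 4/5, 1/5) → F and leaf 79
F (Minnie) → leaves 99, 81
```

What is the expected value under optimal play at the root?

51

C (Minnie): min(51, 99) = 51
D (Minnie): min(10, 17) = 10
B (Maxine): max(51, 10) = 51
F (Minnie): min(99, 81) = 81
E (Chance): 4/5·81 + 1/5·79 = 80.6
Root (Minnie): min(51, 80.6) = 51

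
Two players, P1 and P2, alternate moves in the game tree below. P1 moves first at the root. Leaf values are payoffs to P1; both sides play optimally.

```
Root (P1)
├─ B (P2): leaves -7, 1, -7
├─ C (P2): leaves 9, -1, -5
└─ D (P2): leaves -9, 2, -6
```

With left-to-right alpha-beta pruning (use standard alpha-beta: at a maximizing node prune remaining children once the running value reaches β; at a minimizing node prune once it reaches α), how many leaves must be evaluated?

B [α=-∞,β=+∞]: v=-7
C [α=-7,β=+∞]: v=-5
D [α=-5,β=+∞]: v=-9 after child 1 ≤ α → α-cutoff, skip 2
Root [α=-∞,β=+∞]: v=-5
Leaves evaluated: 7 of 9.

7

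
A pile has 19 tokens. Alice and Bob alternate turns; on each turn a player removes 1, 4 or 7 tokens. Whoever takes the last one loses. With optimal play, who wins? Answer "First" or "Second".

Second

Positions where the player to move wins (W) vs loses (L):
i:   0  1  2  3  4  5  6  7  8  9 10 11 12 13 14 15 16 17 18 19
     W  L  W  L  W  W  L  W  W  L  W  L  W  W  L  W  W  L  W  L
Position 19 is L, so the second player wins.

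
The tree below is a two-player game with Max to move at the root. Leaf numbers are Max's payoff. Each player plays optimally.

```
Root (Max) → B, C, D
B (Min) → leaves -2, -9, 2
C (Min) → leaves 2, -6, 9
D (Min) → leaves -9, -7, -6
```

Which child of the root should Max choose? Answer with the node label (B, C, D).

B (Min): min(-2, -9, 2) = -9
C (Min): min(2, -6, 9) = -6
D (Min): min(-9, -7, -6) = -9
Root (Max): max(-9, -6, -9) = -6
Max picks the child with the highest value: C (value -6).

C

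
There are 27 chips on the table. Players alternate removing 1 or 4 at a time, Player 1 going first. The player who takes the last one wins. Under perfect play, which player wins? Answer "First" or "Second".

Mark each pile size as W (mover wins) or L (mover loses):
i:   0  1  2  3  4  5  6  7  8  9 10 11 12 13 14 15 16 17 18 19 20 21 22 23 24 25 26 27
     L  W  L  W  W  L  W  L  W  W  L  W  L  W  W  L  W  L  W  W  L  W  L  W  W  L  W  L
Position 27 is L, so the second player wins.

Second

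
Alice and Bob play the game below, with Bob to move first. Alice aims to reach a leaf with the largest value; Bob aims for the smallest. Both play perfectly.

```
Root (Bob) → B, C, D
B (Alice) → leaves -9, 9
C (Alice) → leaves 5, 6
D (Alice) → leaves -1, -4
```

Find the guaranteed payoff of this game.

B (Alice): max(-9, 9) = 9
C (Alice): max(5, 6) = 6
D (Alice): max(-1, -4) = -1
Root (Bob): min(9, 6, -1) = -1

-1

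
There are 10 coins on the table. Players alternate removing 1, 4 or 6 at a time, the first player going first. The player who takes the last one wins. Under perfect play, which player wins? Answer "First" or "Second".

W/L table (W = player to move can force a win):
i:   0  1  2  3  4  5  6  7  8  9 10
     L  W  L  W  W  L  W  L  W  W  L
Position 10 is L, so the second player wins.

Second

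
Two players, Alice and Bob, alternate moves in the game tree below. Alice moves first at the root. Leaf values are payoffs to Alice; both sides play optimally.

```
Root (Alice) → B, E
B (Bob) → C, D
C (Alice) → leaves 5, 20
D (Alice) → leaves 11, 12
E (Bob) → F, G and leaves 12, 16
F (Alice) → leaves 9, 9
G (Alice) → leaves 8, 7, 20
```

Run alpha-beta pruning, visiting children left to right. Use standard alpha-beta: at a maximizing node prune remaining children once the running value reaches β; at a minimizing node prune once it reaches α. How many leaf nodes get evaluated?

C [α=-∞,β=+∞]: v=20
D [α=-∞,β=20]: v=12
B [α=-∞,β=+∞]: v=12
F [α=12,β=+∞]: v=9
E [α=12,β=+∞]: v=9 after child 1 ≤ α → α-cutoff, skip 3
Root [α=-∞,β=+∞]: v=12
Leaves evaluated: 6 of 11.

6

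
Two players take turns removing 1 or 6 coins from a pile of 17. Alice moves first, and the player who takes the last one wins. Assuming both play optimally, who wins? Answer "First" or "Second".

First

Positions where the player to move wins (W) vs loses (L):
i:   0  1  2  3  4  5  6  7  8  9 10 11 12 13 14 15 16 17
     L  W  L  W  L  W  W  L  W  L  W  L  W  W  L  W  L  W
Position 17 is W, so the first player wins.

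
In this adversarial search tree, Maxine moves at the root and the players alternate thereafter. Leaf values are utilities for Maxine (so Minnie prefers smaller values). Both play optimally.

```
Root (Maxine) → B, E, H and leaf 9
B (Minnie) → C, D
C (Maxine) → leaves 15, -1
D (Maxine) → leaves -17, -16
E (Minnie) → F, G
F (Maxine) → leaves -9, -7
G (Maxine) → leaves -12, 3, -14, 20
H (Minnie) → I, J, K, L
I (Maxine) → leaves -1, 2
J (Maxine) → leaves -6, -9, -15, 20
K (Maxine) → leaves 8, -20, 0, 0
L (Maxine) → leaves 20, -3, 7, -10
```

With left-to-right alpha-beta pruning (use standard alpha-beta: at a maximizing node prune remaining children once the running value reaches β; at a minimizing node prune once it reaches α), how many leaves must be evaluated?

17

C [α=-∞,β=+∞]: v=15
D [α=-∞,β=15]: v=-16
B [α=-∞,β=+∞]: v=-16
F [α=-16,β=+∞]: v=-7
G [α=-16,β=-7]: v=3 after child 2 ≥ β → β-cutoff, skip 2
E [α=-16,β=+∞]: v=-7
I [α=-7,β=+∞]: v=2
J [α=-7,β=2]: v=20
K [α=-7,β=2]: v=8 after child 1 ≥ β → β-cutoff, skip 3
L [α=-7,β=2]: v=20 after child 1 ≥ β → β-cutoff, skip 3
H [α=-7,β=+∞]: v=2
Root [α=-∞,β=+∞]: v=9
Leaves evaluated: 17 of 25.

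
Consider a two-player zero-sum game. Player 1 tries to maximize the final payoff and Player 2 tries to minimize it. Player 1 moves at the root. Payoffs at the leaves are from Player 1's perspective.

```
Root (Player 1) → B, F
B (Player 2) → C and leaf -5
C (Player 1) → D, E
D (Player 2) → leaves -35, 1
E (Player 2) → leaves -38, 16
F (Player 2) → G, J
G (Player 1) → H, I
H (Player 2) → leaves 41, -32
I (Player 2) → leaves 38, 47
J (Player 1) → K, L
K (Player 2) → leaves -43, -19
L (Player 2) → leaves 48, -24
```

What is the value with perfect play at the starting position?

-24

D (Player 2): min(-35, 1) = -35
E (Player 2): min(-38, 16) = -38
C (Player 1): max(-35, -38) = -35
B (Player 2): min(-35, -5) = -35
H (Player 2): min(41, -32) = -32
I (Player 2): min(38, 47) = 38
G (Player 1): max(-32, 38) = 38
K (Player 2): min(-43, -19) = -43
L (Player 2): min(48, -24) = -24
J (Player 1): max(-43, -24) = -24
F (Player 2): min(38, -24) = -24
Root (Player 1): max(-35, -24) = -24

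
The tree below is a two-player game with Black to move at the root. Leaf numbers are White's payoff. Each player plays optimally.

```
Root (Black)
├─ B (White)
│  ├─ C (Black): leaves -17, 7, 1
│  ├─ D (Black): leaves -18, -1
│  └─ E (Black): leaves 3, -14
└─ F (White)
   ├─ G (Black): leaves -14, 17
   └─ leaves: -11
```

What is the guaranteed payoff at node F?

G: min(-14, 17) = -14
F: max(-14, -11) = -11

-11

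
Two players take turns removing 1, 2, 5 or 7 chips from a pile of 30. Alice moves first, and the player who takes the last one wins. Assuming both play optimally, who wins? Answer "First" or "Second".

Second

Mark each pile size as W (mover wins) or L (mover loses):
i:   0  1  2  3  4  5  6  7  8  9 10 11 12 13 14 15 16 17 18 19 20 21 22 23 24 25 26 27 28 29 30
     L  W  W  L  W  W  L  W  W  L  W  W  L  W  W  L  W  W  L  W  W  L  W  W  L  W  W  L  W  W  L
Position 30 is L, so the second player wins.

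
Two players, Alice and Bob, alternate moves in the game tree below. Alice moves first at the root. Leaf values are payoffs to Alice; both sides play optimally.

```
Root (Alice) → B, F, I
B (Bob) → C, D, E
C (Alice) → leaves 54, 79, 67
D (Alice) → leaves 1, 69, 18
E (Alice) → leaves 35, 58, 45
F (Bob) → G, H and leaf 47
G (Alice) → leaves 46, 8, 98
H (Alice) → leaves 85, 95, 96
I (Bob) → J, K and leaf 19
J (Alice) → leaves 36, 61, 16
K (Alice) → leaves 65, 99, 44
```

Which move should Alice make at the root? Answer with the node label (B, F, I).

B

C (Alice): max(54, 79, 67) = 79
D (Alice): max(1, 69, 18) = 69
E (Alice): max(35, 58, 45) = 58
B (Bob): min(79, 69, 58) = 58
G (Alice): max(46, 8, 98) = 98
H (Alice): max(85, 95, 96) = 96
F (Bob): min(98, 96, 47) = 47
J (Alice): max(36, 61, 16) = 61
K (Alice): max(65, 99, 44) = 99
I (Bob): min(61, 99, 19) = 19
Root (Alice): max(58, 47, 19) = 58
Alice picks the child with the highest value: B (value 58).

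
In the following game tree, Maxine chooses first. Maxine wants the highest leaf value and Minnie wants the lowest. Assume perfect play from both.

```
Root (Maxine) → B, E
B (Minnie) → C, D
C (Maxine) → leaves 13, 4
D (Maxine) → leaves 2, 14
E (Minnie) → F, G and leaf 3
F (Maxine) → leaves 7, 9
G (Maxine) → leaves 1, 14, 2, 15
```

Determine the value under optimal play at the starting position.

C (Maxine): max(13, 4) = 13
D (Maxine): max(2, 14) = 14
B (Minnie): min(13, 14) = 13
F (Maxine): max(7, 9) = 9
G (Maxine): max(1, 14, 2, 15) = 15
E (Minnie): min(9, 15, 3) = 3
Root (Maxine): max(13, 3) = 13

13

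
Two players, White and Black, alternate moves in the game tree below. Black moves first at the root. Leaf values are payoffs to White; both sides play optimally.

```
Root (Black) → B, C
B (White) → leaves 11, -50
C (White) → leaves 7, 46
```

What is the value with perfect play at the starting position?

11

B (White): max(11, -50) = 11
C (White): max(7, 46) = 46
Root (Black): min(11, 46) = 11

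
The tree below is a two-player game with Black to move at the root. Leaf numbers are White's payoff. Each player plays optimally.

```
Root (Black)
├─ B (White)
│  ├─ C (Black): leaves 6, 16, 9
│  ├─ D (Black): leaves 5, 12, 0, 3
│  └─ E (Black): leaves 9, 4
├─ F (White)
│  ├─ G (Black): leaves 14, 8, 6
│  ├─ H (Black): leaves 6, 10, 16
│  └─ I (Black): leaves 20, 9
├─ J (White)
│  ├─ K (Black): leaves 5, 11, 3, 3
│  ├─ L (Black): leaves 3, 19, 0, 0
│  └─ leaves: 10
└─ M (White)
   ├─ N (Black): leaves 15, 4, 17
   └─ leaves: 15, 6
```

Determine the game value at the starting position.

6

C (Black): min(6, 16, 9) = 6
D (Black): min(5, 12, 0, 3) = 0
E (Black): min(9, 4) = 4
B (White): max(6, 0, 4) = 6
G (Black): min(14, 8, 6) = 6
H (Black): min(6, 10, 16) = 6
I (Black): min(20, 9) = 9
F (White): max(6, 6, 9) = 9
K (Black): min(5, 11, 3, 3) = 3
L (Black): min(3, 19, 0, 0) = 0
J (White): max(3, 0, 10) = 10
N (Black): min(15, 4, 17) = 4
M (White): max(4, 15, 6) = 15
Root (Black): min(6, 9, 10, 15) = 6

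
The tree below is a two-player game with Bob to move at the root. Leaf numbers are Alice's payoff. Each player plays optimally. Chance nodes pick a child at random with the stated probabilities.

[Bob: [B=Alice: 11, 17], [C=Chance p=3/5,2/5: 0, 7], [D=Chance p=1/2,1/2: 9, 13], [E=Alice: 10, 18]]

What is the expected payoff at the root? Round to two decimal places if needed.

2.8

B (Alice): max(11, 17) = 17
C (Chance): 3/5·0 + 2/5·7 = 2.8
D (Chance): 1/2·9 + 1/2·13 = 11
E (Alice): max(10, 18) = 18
Root (Bob): min(17, 2.8, 11, 18) = 2.8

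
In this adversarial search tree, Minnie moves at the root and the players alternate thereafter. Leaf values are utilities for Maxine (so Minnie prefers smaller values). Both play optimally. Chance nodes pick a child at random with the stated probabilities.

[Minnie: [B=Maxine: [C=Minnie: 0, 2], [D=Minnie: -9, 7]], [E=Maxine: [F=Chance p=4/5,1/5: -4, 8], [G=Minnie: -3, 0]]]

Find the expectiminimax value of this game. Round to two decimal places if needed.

C (Minnie): min(0, 2) = 0
D (Minnie): min(-9, 7) = -9
B (Maxine): max(0, -9) = 0
F (Chance): 4/5·-4 + 1/5·8 = -1.6
G (Minnie): min(-3, 0) = -3
E (Maxine): max(-1.6, -3) = -1.6
Root (Minnie): min(0, -1.6) = -1.6

-1.6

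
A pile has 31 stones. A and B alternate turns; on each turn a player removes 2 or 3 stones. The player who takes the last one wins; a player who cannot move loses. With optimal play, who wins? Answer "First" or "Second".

Second

W/L table (W = player to move can force a win):
i:   0  1  2  3  4  5  6  7  8  9 10 11 12 13 14 15 16 17 18 19 20 21 22 23 24 25 26 27 28 29 30 31
     L  L  W  W  W  L  L  W  W  W  L  L  W  W  W  L  L  W  W  W  L  L  W  W  W  L  L  W  W  W  L  L
Position 31 is L, so the second player wins.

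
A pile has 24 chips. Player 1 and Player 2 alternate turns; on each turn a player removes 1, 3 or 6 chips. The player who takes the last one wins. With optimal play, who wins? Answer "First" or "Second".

Compute winning (W) and losing (L) positions by backward induction:
i:   0  1  2  3  4  5  6  7  8  9 10 11 12 13 14 15 16 17 18 19 20 21 22 23 24
     L  W  L  W  L  W  W  W  W  L  W  L  W  L  W  W  W  W  L  W  L  W  L  W  W
Position 24 is W, so the first player wins.

First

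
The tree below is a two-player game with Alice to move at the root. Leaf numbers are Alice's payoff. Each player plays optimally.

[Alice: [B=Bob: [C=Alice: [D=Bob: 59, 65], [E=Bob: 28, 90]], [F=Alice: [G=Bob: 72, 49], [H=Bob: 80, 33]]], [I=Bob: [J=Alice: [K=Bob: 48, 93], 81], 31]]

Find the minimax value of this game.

49

D (Bob): min(59, 65) = 59
E (Bob): min(28, 90) = 28
C (Alice): max(59, 28) = 59
G (Bob): min(72, 49) = 49
H (Bob): min(80, 33) = 33
F (Alice): max(49, 33) = 49
B (Bob): min(59, 49) = 49
K (Bob): min(48, 93) = 48
J (Alice): max(48, 81) = 81
I (Bob): min(81, 31) = 31
Root (Alice): max(49, 31) = 49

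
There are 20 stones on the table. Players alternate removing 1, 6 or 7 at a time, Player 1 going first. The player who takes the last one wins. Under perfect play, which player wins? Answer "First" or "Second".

First

i:   0  1  2  3  4  5  6  7  8  9 10 11 12 13 14 15 16 17 18 19 20
     L  W  L  W  L  W  W  W  W  W  W  W  L  W  L  W  L  W  W  W  W
Position 20 is W, so the first player wins.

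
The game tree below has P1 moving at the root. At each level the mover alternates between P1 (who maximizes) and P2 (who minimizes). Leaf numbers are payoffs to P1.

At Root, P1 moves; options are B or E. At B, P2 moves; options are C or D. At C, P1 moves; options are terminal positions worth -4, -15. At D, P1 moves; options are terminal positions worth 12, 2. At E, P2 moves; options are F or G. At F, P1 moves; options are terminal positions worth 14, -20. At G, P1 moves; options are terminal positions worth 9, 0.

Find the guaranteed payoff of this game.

C (P1): max(-4, -15) = -4
D (P1): max(12, 2) = 12
B (P2): min(-4, 12) = -4
F (P1): max(14, -20) = 14
G (P1): max(9, 0) = 9
E (P2): min(14, 9) = 9
Root (P1): max(-4, 9) = 9

9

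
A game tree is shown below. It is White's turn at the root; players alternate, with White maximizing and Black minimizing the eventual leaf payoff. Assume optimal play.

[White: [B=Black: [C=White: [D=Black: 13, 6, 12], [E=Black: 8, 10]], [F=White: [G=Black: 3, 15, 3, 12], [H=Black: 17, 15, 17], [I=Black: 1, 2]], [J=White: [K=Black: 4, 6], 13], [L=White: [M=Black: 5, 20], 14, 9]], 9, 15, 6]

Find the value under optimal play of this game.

15

D (Black): min(13, 6, 12) = 6
E (Black): min(8, 10) = 8
C (White): max(6, 8) = 8
G (Black): min(3, 15, 3, 12) = 3
H (Black): min(17, 15, 17) = 15
I (Black): min(1, 2) = 1
F (White): max(3, 15, 1) = 15
K (Black): min(4, 6) = 4
J (White): max(4, 13) = 13
M (Black): min(5, 20) = 5
L (White): max(5, 14, 9) = 14
B (Black): min(8, 15, 13, 14) = 8
Root (White): max(8, 9, 15, 6) = 15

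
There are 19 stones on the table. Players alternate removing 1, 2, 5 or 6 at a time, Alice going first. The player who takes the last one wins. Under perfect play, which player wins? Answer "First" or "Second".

First

Positions where the player to move wins (W) vs loses (L):
i:   0  1  2  3  4  5  6  7  8  9 10 11 12 13 14 15 16 17 18 19
     L  W  W  L  W  W  W  L  W  W  L  W  W  W  L  W  W  L  W  W
Position 19 is W, so the first player wins.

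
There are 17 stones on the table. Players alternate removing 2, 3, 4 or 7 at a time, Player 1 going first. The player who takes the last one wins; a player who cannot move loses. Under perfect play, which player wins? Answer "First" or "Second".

Second

Positions where the player to move wins (W) vs loses (L):
i:   0  1  2  3  4  5  6  7  8  9 10 11 12 13 14 15 16 17
     L  L  W  W  W  W  L  W  W  W  W  L  L  W  W  W  W  L
Position 17 is L, so the second player wins.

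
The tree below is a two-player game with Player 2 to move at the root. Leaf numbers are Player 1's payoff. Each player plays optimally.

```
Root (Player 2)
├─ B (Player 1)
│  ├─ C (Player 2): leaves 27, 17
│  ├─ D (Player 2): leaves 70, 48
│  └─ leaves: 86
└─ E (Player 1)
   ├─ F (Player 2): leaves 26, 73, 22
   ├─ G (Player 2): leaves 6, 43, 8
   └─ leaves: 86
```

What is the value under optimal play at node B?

86

C: min(27, 17) = 17
D: min(70, 48) = 48
B: max(17, 48, 86) = 86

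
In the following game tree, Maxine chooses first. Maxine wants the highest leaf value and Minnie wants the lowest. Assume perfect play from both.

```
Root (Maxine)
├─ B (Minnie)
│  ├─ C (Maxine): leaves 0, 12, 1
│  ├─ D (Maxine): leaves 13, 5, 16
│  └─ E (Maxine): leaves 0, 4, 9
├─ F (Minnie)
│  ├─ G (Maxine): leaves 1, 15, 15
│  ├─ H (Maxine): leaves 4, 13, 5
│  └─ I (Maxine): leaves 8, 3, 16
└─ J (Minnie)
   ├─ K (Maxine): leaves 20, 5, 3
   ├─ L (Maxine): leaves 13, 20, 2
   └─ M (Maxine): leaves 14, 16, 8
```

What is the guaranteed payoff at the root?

C (Maxine): max(0, 12, 1) = 12
D (Maxine): max(13, 5, 16) = 16
E (Maxine): max(0, 4, 9) = 9
B (Minnie): min(12, 16, 9) = 9
G (Maxine): max(1, 15, 15) = 15
H (Maxine): max(4, 13, 5) = 13
I (Maxine): max(8, 3, 16) = 16
F (Minnie): min(15, 13, 16) = 13
K (Maxine): max(20, 5, 3) = 20
L (Maxine): max(13, 20, 2) = 20
M (Maxine): max(14, 16, 8) = 16
J (Minnie): min(20, 20, 16) = 16
Root (Maxine): max(9, 13, 16) = 16

16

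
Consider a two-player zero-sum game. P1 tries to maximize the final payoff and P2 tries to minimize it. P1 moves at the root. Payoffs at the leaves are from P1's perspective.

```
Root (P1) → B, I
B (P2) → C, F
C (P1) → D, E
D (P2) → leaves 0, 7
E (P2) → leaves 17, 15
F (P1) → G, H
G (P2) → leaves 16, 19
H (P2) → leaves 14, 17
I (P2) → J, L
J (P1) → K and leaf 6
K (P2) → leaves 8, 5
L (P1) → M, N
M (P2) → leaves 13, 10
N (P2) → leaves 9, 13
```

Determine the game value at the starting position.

D (P2): min(0, 7) = 0
E (P2): min(17, 15) = 15
C (P1): max(0, 15) = 15
G (P2): min(16, 19) = 16
H (P2): min(14, 17) = 14
F (P1): max(16, 14) = 16
B (P2): min(15, 16) = 15
K (P2): min(8, 5) = 5
J (P1): max(5, 6) = 6
M (P2): min(13, 10) = 10
N (P2): min(9, 13) = 9
L (P1): max(10, 9) = 10
I (P2): min(6, 10) = 6
Root (P1): max(15, 6) = 15

15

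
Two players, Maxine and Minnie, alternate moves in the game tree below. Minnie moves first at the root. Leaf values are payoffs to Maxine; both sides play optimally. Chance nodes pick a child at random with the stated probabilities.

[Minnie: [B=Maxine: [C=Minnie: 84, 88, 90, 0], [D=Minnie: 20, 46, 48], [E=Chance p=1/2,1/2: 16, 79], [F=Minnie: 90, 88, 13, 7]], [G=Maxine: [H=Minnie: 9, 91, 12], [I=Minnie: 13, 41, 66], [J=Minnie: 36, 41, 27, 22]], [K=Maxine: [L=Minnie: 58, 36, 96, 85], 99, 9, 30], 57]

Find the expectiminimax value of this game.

22

C (Minnie): min(84, 88, 90, 0) = 0
D (Minnie): min(20, 46, 48) = 20
E (Chance): 1/2·16 + 1/2·79 = 47.5
F (Minnie): min(90, 88, 13, 7) = 7
B (Maxine): max(0, 20, 47.5, 7) = 47.5
H (Minnie): min(9, 91, 12) = 9
I (Minnie): min(13, 41, 66) = 13
J (Minnie): min(36, 41, 27, 22) = 22
G (Maxine): max(9, 13, 22) = 22
L (Minnie): min(58, 36, 96, 85) = 36
K (Maxine): max(36, 99, 9, 30) = 99
Root (Minnie): min(47.5, 22, 99, 57) = 22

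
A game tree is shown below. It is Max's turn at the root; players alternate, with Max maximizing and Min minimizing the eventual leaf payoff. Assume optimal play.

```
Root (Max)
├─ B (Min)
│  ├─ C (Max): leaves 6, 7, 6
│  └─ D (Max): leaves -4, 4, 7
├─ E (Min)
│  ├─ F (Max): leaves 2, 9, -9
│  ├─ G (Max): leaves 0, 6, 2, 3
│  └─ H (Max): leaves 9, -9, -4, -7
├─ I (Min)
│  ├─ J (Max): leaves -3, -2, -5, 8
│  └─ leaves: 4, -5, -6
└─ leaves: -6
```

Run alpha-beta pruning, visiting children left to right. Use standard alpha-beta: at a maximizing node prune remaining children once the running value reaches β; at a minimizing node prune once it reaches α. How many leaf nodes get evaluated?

C [α=-∞,β=+∞]: v=7
D [α=-∞,β=7]: v=7
B [α=-∞,β=+∞]: v=7
F [α=7,β=+∞]: v=9
G [α=7,β=9]: v=6
E [α=7,β=+∞]: v=6 after child 2 ≤ α → α-cutoff, skip 1
J [α=7,β=+∞]: v=8
I [α=7,β=+∞]: v=4 after child 2 ≤ α → α-cutoff, skip 2
Root [α=-∞,β=+∞]: v=7
Leaves evaluated: 19 of 25.

19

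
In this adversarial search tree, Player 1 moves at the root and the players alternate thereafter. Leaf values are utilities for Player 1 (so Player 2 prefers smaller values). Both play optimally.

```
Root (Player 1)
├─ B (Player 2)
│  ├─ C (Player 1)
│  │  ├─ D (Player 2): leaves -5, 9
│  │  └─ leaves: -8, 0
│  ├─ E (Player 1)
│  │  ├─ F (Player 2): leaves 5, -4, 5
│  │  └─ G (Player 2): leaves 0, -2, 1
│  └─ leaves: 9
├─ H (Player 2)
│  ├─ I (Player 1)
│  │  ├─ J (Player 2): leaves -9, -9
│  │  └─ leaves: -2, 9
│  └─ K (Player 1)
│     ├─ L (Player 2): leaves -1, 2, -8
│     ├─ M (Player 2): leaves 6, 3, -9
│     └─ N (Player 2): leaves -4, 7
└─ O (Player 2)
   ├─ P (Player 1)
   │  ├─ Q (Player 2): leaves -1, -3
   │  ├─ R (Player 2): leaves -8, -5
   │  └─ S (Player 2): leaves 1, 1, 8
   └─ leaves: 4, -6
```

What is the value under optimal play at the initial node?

-2

D (Player 2): min(-5, 9) = -5
C (Player 1): max(-5, -8, 0) = 0
F (Player 2): min(5, -4, 5) = -4
G (Player 2): min(0, -2, 1) = -2
E (Player 1): max(-4, -2) = -2
B (Player 2): min(0, -2, 9) = -2
J (Player 2): min(-9, -9) = -9
I (Player 1): max(-9, -2, 9) = 9
L (Player 2): min(-1, 2, -8) = -8
M (Player 2): min(6, 3, -9) = -9
N (Player 2): min(-4, 7) = -4
K (Player 1): max(-8, -9, -4) = -4
H (Player 2): min(9, -4) = -4
Q (Player 2): min(-1, -3) = -3
R (Player 2): min(-8, -5) = -8
S (Player 2): min(1, 1, 8) = 1
P (Player 1): max(-3, -8, 1) = 1
O (Player 2): min(1, 4, -6) = -6
Root (Player 1): max(-2, -4, -6) = -2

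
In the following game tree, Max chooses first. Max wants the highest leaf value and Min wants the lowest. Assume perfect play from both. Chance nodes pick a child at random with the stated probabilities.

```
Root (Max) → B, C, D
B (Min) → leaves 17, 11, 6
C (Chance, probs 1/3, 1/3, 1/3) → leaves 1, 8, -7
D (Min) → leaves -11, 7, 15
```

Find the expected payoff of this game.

6

B (Min): min(17, 11, 6) = 6
C (Chance): 1/3·1 + 1/3·8 + 1/3·-7 = 0.67
D (Min): min(-11, 7, 15) = -11
Root (Max): max(6, 0.67, -11) = 6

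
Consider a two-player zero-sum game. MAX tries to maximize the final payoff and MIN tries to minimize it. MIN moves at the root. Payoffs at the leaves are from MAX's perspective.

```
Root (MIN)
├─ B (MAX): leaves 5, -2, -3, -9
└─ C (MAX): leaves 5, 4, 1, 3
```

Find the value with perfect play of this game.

B (MAX): max(5, -2, -3, -9) = 5
C (MAX): max(5, 4, 1, 3) = 5
Root (MIN): min(5, 5) = 5

5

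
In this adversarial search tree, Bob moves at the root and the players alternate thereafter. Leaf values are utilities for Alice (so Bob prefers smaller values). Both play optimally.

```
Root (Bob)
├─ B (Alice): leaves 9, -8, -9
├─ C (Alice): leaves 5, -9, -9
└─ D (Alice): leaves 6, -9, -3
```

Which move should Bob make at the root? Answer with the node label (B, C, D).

C

B (Alice): max(9, -8, -9) = 9
C (Alice): max(5, -9, -9) = 5
D (Alice): max(6, -9, -3) = 6
Root (Bob): min(9, 5, 6) = 5
Bob picks the child with the lowest value: C (value 5).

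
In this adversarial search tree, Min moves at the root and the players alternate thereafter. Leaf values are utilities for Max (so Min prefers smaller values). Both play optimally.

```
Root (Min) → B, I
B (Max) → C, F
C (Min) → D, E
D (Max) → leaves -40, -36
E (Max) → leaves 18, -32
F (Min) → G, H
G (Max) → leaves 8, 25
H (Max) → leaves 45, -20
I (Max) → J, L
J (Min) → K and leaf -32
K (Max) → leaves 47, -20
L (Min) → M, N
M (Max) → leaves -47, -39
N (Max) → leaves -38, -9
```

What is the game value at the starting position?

D (Max): max(-40, -36) = -36
E (Max): max(18, -32) = 18
C (Min): min(-36, 18) = -36
G (Max): max(8, 25) = 25
H (Max): max(45, -20) = 45
F (Min): min(25, 45) = 25
B (Max): max(-36, 25) = 25
K (Max): max(47, -20) = 47
J (Min): min(47, -32) = -32
M (Max): max(-47, -39) = -39
N (Max): max(-38, -9) = -9
L (Min): min(-39, -9) = -39
I (Max): max(-32, -39) = -32
Root (Min): min(25, -32) = -32

-32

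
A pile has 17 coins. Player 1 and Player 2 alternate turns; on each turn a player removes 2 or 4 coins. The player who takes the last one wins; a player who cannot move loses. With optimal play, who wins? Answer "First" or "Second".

i:   0  1  2  3  4  5  6  7  8  9 10 11 12 13 14 15 16 17
     L  L  W  W  W  W  L  L  W  W  W  W  L  L  W  W  W  W
Position 17 is W, so the first player wins.

First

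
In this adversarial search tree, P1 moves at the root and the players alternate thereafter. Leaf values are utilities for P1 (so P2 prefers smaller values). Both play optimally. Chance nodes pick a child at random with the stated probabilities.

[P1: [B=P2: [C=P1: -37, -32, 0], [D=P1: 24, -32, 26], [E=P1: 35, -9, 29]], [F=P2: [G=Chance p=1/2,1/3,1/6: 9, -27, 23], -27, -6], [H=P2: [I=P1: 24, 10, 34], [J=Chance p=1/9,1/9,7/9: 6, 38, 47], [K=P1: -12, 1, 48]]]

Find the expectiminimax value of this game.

C (P1): max(-37, -32, 0) = 0
D (P1): max(24, -32, 26) = 26
E (P1): max(35, -9, 29) = 35
B (P2): min(0, 26, 35) = 0
G (Chance): 1/2·9 + 1/3·-27 + 1/6·23 = -0.67
F (P2): min(-0.67, -27, -6) = -27
I (P1): max(24, 10, 34) = 34
J (Chance): 1/9·6 + 1/9·38 + 7/9·47 = 41.44
K (P1): max(-12, 1, 48) = 48
H (P2): min(34, 41.44, 48) = 34
Root (P1): max(0, -27, 34) = 34

34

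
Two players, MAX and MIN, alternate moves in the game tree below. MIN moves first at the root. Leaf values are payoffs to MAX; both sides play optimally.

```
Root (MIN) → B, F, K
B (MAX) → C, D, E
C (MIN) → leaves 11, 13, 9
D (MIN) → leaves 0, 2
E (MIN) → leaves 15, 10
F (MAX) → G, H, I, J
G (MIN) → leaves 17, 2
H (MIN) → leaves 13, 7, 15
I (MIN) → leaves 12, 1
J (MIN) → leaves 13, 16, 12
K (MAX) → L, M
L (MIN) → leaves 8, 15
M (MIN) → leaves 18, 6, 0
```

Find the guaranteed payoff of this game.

C (MIN): min(11, 13, 9) = 9
D (MIN): min(0, 2) = 0
E (MIN): min(15, 10) = 10
B (MAX): max(9, 0, 10) = 10
G (MIN): min(17, 2) = 2
H (MIN): min(13, 7, 15) = 7
I (MIN): min(12, 1) = 1
J (MIN): min(13, 16, 12) = 12
F (MAX): max(2, 7, 1, 12) = 12
L (MIN): min(8, 15) = 8
M (MIN): min(18, 6, 0) = 0
K (MAX): max(8, 0) = 8
Root (MIN): min(10, 12, 8) = 8

8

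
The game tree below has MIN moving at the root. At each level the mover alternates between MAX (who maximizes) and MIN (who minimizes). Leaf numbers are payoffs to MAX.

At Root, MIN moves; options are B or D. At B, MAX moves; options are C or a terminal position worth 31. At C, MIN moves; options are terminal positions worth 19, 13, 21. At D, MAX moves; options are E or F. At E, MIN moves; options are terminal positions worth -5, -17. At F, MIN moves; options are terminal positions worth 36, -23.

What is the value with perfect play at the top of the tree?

-17

C (MIN): min(19, 13, 21) = 13
B (MAX): max(13, 31) = 31
E (MIN): min(-5, -17) = -17
F (MIN): min(36, -23) = -23
D (MAX): max(-17, -23) = -17
Root (MIN): min(31, -17) = -17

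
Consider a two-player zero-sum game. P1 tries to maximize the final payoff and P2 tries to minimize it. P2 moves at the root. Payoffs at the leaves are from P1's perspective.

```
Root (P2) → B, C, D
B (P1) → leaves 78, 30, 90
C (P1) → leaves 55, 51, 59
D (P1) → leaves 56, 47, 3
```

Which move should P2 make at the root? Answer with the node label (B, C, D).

D

B (P1): max(78, 30, 90) = 90
C (P1): max(55, 51, 59) = 59
D (P1): max(56, 47, 3) = 56
Root (P2): min(90, 59, 56) = 56
P2 picks the child with the lowest value: D (value 56).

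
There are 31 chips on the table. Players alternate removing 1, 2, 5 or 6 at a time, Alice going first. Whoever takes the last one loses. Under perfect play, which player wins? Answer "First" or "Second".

First

W/L table (W = player to move can force a win):
i:   0  1  2  3  4  5  6  7  8  9 10 11 12 13 14 15 16 17 18 19 20 21 22 23 24 25 26 27 28 29 30 31
     W  L  W  W  L  W  W  W  L  W  W  L  W  W  W  L  W  W  L  W  W  W  L  W  W  L  W  W  W  L  W  W
Position 31 is W, so the first player wins.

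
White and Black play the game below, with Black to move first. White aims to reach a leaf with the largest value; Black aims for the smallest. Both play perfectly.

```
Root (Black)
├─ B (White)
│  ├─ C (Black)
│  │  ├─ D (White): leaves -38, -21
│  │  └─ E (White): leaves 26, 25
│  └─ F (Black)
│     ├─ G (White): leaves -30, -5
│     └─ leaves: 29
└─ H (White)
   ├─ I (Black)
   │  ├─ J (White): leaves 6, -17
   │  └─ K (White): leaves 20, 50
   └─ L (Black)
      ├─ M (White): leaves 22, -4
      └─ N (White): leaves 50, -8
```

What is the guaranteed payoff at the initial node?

D (White): max(-38, -21) = -21
E (White): max(26, 25) = 26
C (Black): min(-21, 26) = -21
G (White): max(-30, -5) = -5
F (Black): min(-5, 29) = -5
B (White): max(-21, -5) = -5
J (White): max(6, -17) = 6
K (White): max(20, 50) = 50
I (Black): min(6, 50) = 6
M (White): max(22, -4) = 22
N (White): max(50, -8) = 50
L (Black): min(22, 50) = 22
H (White): max(6, 22) = 22
Root (Black): min(-5, 22) = -5

-5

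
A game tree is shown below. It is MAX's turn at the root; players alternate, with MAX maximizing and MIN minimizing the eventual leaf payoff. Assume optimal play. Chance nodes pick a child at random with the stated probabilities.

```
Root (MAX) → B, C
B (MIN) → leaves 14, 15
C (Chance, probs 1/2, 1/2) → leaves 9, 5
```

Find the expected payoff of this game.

14

B (MIN): min(14, 15) = 14
C (Chance): 1/2·9 + 1/2·5 = 7
Root (MAX): max(14, 7) = 14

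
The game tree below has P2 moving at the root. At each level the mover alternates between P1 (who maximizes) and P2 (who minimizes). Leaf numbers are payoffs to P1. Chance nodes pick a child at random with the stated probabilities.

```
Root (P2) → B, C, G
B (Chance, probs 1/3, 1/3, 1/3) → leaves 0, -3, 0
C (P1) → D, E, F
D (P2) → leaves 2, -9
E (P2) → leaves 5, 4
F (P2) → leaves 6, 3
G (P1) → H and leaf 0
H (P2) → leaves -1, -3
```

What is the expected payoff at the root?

B (Chance): 1/3·0 + 1/3·-3 + 1/3·0 = -1
D (P2): min(2, -9) = -9
E (P2): min(5, 4) = 4
F (P2): min(6, 3) = 3
C (P1): max(-9, 4, 3) = 4
H (P2): min(-1, -3) = -3
G (P1): max(-3, 0) = 0
Root (P2): min(-1, 4, 0) = -1

-1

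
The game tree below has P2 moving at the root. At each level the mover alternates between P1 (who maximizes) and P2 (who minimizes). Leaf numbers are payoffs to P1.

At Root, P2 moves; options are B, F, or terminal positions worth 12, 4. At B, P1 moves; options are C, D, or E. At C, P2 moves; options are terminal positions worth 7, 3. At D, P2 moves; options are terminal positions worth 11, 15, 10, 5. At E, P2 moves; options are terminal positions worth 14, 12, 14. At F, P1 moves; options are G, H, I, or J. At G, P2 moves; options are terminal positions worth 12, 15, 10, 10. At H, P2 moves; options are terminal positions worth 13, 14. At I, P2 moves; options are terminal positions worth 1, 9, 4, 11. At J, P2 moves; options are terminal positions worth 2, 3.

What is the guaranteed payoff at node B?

12

C: min(7, 3) = 3
D: min(11, 15, 10, 5) = 5
E: min(14, 12, 14) = 12
B: max(3, 5, 12) = 12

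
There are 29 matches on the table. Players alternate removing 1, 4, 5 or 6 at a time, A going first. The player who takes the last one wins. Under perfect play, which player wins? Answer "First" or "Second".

Mark each pile size as W (mover wins) or L (mover loses):
i:   0  1  2  3  4  5  6  7  8  9 10 11 12 13 14 15 16 17 18 19 20 21 22 23 24 25 26 27 28 29
     L  W  L  W  W  W  W  W  W  L  W  L  W  W  W  W  W  W  L  W  L  W  W  W  W  W  W  L  W  L
Position 29 is L, so the second player wins.

Second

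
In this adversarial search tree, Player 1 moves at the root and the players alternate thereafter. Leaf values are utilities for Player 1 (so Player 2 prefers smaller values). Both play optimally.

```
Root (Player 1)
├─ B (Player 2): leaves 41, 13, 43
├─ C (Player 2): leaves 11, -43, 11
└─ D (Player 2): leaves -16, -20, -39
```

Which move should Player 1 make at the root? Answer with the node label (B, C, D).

B

B (Player 2): min(41, 13, 43) = 13
C (Player 2): min(11, -43, 11) = -43
D (Player 2): min(-16, -20, -39) = -39
Root (Player 1): max(13, -43, -39) = 13
Player 1 picks the child with the highest value: B (value 13).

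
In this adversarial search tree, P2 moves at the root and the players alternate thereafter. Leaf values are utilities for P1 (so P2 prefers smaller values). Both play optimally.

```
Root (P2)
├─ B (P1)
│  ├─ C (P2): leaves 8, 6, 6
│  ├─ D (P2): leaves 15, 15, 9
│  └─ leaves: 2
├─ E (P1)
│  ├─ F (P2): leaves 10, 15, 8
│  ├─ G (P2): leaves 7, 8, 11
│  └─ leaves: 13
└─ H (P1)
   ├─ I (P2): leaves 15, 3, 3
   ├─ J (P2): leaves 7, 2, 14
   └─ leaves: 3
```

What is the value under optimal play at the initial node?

3

C (P2): min(8, 6, 6) = 6
D (P2): min(15, 15, 9) = 9
B (P1): max(6, 9, 2) = 9
F (P2): min(10, 15, 8) = 8
G (P2): min(7, 8, 11) = 7
E (P1): max(8, 7, 13) = 13
I (P2): min(15, 3, 3) = 3
J (P2): min(7, 2, 14) = 2
H (P1): max(3, 2, 3) = 3
Root (P2): min(9, 13, 3) = 3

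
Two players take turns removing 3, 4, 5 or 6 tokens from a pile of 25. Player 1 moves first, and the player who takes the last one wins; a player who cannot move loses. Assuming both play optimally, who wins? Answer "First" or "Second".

Positions where the player to move wins (W) vs loses (L):
i:   0  1  2  3  4  5  6  7  8  9 10 11 12 13 14 15 16 17 18 19 20 21 22 23 24 25
     L  L  L  W  W  W  W  W  W  L  L  L  W  W  W  W  W  W  L  L  L  W  W  W  W  W
Position 25 is W, so the first player wins.

First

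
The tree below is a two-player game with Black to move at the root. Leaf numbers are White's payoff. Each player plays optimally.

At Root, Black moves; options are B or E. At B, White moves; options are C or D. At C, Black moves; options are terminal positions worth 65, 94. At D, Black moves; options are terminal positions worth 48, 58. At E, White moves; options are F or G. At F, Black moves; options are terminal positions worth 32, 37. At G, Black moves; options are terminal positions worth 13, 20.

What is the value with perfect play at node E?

32

F: min(32, 37) = 32
G: min(13, 20) = 13
E: max(32, 13) = 32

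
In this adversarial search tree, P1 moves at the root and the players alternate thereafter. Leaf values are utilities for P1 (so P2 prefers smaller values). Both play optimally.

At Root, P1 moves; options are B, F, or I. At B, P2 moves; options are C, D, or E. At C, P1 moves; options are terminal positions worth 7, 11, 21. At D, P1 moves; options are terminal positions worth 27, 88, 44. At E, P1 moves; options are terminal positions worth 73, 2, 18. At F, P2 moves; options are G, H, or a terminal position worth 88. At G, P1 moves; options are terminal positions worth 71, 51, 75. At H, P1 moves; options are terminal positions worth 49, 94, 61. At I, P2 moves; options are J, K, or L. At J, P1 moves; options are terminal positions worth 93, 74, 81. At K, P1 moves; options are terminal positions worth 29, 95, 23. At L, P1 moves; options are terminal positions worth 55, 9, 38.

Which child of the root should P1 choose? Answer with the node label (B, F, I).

F

C (P1): max(7, 11, 21) = 21
D (P1): max(27, 88, 44) = 88
E (P1): max(73, 2, 18) = 73
B (P2): min(21, 88, 73) = 21
G (P1): max(71, 51, 75) = 75
H (P1): max(49, 94, 61) = 94
F (P2): min(75, 94, 88) = 75
J (P1): max(93, 74, 81) = 93
K (P1): max(29, 95, 23) = 95
L (P1): max(55, 9, 38) = 55
I (P2): min(93, 95, 55) = 55
Root (P1): max(21, 75, 55) = 75
P1 picks the child with the highest value: F (value 75).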